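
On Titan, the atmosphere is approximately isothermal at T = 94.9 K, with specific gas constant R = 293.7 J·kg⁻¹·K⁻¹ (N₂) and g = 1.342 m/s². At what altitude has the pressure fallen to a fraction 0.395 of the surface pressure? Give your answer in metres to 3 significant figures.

Scale height: H = RT/g = 293.7 × 94.9 / 1.342 = 20769 m.
Set P/P₀ = exp(−z/H) = 0.395, so z = −H ln(0.395).
−ln(0.395) = 0.92887; z = 20769 × 0.92887 = 19292 m.

z ≈ 19300 m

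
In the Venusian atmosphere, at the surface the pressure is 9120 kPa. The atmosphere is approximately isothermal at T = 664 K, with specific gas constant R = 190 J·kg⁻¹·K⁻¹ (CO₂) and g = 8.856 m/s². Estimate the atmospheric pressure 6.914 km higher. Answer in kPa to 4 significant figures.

Scale height: H = RT/g = 190 × 664 / 8.856 = 14246 m.
Barometric formula: P = P₀ exp(−z/H).
z/H = 6914.0/14246 = 0.48533; exp(−0.48533) = 0.61549.
P = 9120 × 0.61549 = 5613.3 kPa.

P ≈ 5613 kPa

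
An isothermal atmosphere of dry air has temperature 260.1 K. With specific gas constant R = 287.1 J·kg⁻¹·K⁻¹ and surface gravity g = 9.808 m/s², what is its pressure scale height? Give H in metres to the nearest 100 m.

H ≈ 7600 m

The scale height of an isothermal atmosphere is H = RT/g.
H = 287.1 × 260.1 / 9.808 = 74675/9.808 = 7613.7 m.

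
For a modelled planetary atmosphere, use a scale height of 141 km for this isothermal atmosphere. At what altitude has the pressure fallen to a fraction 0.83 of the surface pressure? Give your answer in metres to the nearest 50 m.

z ≈ 26250 m

Set P/P₀ = exp(−z/H) = 0.83, so z = −H ln(0.83).
−ln(0.83) = 0.18633; z = 141000 × 0.18633 = 26273 m.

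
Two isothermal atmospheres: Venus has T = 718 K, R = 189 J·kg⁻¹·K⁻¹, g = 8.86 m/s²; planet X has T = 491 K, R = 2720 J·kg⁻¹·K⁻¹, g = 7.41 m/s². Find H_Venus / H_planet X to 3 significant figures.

H = RT/g for each body.
H_Venus = 189 × 718 / 8.86 = 15316 m.
H_planet X = 2720 × 491 / 7.41 = 180230 m.
H_Venus/H_planet X = 15316/180230 = 0.084980.

H_Venus/H_planet X ≈ 0.0850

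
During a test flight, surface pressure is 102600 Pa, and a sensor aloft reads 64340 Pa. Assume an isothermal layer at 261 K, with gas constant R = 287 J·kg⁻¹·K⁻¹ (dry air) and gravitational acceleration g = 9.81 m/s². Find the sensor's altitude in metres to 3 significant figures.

Scale height: H = RT/g = 287 × 261 / 9.81 = 7635.8 m.
Invert the barometric formula: z = H ln(P₀/P).
P₀/P = 102600/64340 = 1.5947; ln(1.5947) = 0.46669.
z = 7635.8 × 0.46669 = 3563.6 m.

z ≈ 3560 m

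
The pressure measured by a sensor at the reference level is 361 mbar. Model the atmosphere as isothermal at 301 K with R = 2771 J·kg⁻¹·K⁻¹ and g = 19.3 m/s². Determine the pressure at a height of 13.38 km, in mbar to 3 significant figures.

Scale height: H = RT/g = 2771 × 301 / 19.3 = 43216 m.
Barometric formula: P = P₀ exp(−z/H).
z/H = 13380/43216 = 0.30961; exp(−0.30961) = 0.73373.
P = 361 × 0.73373 = 264.88 mbar.

P ≈ 265 mbar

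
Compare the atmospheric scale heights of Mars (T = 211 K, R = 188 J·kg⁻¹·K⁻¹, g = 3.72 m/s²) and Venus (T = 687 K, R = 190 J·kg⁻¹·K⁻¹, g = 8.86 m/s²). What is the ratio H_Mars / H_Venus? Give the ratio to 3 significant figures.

H_Mars/H_Venus ≈ 0.724

H = RT/g for each body.
H_Mars = 188 × 211 / 3.72 = 10663 m.
H_Venus = 190 × 687 / 8.86 = 14733 m.
H_Mars/H_Venus = 10663/14733 = 0.72375.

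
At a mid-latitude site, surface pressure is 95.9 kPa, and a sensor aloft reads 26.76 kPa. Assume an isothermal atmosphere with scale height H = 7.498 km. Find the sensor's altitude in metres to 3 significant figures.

Invert the barometric formula: z = H ln(P₀/P).
P₀/P = 95.9/26.76 = 3.5837; ln(3.5837) = 1.2764.
z = 7498.0 × 1.2764 = 9570.4 m.

z ≈ 9570 m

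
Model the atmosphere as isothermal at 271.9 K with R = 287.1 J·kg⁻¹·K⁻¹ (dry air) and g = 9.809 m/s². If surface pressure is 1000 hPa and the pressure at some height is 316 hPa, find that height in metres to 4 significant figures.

z ≈ 9168 m

Scale height: H = RT/g = 287.1 × 271.9 / 9.809 = 7958.3 m.
Invert the barometric formula: z = H ln(P₀/P).
P₀/P = 1000/316 = 3.1646; ln(3.1646) = 1.1520.
z = 7958.3 × 1.1520 = 9168.0 m.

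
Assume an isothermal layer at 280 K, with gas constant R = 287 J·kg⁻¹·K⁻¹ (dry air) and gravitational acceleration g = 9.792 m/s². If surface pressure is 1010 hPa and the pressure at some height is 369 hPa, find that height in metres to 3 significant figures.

Scale height: H = RT/g = 287 × 280 / 9.792 = 8206.7 m.
Invert the barometric formula: z = H ln(P₀/P).
P₀/P = 1010/369 = 2.7371; ln(2.7371) = 1.0069.
z = 8206.7 × 1.0069 = 8263.3 m.

z ≈ 8260 m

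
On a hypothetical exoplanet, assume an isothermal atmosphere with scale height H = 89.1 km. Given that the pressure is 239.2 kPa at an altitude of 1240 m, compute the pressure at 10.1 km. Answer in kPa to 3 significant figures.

P ≈ 217 kPa

Between two levels, P₂ = P₁ exp(−Δz/H) with Δz = z₂ − z₁.
Δz = 10100 − 1240.0 = 8860.0 m; Δz/H = 8860.0/89100 = 0.099439.
P₂ = 239.2 × exp(−0.099439) = 239.2 × 0.90535 = 216.56 kPa.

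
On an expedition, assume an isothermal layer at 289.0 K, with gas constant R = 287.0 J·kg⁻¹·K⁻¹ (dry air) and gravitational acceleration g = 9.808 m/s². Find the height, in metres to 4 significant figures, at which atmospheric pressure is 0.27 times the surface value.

z ≈ 11070 m

Scale height: H = RT/g = 287.0 × 289.0 / 9.808 = 8456.7 m.
Set P/P₀ = exp(−z/H) = 0.27, so z = −H ln(0.27).
−ln(0.27) = 1.3093; z = 8456.7 × 1.3093 = 11072 m.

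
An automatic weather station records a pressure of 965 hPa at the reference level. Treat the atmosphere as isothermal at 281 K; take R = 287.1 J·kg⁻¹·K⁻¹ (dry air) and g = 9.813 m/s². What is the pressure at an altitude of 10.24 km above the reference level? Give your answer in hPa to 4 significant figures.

Scale height: H = RT/g = 287.1 × 281 / 9.813 = 8221.2 m.
Barometric formula: P = P₀ exp(−z/H).
z/H = 10240/8221.2 = 1.2456; exp(−1.2456) = 0.28777.
P = 965 × 0.28777 = 277.70 hPa.

P ≈ 277.7 hPa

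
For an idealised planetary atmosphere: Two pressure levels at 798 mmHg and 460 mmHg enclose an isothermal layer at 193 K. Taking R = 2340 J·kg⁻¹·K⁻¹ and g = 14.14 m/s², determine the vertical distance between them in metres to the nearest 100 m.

Δz ≈ 17600 m

Hypsometric equation: Δz = (R T̄/g) ln(P₁/P₂).
R T̄/g = 2340 × 193 / 14.14 = 31939 m.
ln(798/460) = ln(1.7348) = 0.55089.
Δz = 31939 × 0.55089 = 17595 m.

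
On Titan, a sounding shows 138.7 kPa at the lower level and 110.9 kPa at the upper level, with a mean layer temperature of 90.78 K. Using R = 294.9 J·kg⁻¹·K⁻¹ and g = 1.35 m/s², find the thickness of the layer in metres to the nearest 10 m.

Δz ≈ 4440 m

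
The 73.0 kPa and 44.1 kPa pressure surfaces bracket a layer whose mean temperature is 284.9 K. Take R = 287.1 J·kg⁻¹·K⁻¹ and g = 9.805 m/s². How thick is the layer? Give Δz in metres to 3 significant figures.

Hypsometric equation: Δz = (R T̄/g) ln(P₁/P₂).
R T̄/g = 287.1 × 284.9 / 9.805 = 8342.2 m.
ln(73.0/44.1) = ln(1.6553) = 0.50398.
Δz = 8342.2 × 0.50398 = 4204.3 m.

Δz ≈ 4200 m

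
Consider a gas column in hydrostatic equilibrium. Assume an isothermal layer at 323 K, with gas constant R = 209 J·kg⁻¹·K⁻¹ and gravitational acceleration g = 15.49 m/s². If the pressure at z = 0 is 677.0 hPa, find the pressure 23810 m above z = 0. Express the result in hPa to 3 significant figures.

P ≈ 2.87 hPa

Scale height: H = RT/g = 209 × 323 / 15.49 = 4358.1 m.
Barometric formula: P = P₀ exp(−z/H).
z/H = 23810/4358.1 = 5.4634; exp(−5.4634) = 0.0042391.
P = 677.0 × 0.0042391 = 2.8699 hPa.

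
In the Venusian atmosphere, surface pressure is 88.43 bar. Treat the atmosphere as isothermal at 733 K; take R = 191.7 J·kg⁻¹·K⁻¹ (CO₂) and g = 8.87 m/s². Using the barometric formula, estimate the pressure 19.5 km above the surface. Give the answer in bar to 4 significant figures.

Scale height: H = RT/g = 191.7 × 733 / 8.87 = 15842 m.
Barometric formula: P = P₀ exp(−z/H).
z/H = 19500/15842 = 1.2309; exp(−1.2309) = 0.29203.
P = 88.43 × 0.29203 = 25.824 bar.

P ≈ 25.82 bar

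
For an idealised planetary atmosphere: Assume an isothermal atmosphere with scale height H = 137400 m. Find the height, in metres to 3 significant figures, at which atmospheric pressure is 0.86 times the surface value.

z ≈ 20700 m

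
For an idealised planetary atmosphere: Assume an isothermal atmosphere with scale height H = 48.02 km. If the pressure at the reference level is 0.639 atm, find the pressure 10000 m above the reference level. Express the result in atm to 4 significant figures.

Barometric formula: P = P₀ exp(−z/H).
z/H = 10000/48020 = 0.20825; exp(−0.20825) = 0.81200.
P = 0.639 × 0.81200 = 0.51887 atm.

P ≈ 0.5189 atm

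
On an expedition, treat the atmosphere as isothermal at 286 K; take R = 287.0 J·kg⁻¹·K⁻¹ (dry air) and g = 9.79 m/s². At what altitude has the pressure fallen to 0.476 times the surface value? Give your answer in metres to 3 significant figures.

Scale height: H = RT/g = 287.0 × 286 / 9.79 = 8384.3 m.
Set P/P₀ = exp(−z/H) = 0.476, so z = −H ln(0.476).
−ln(0.476) = 0.74234; z = 8384.3 × 0.74234 = 6224.0 m.

z ≈ 6220 m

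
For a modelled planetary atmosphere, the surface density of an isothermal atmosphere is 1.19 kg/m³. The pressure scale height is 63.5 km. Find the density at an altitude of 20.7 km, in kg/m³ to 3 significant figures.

In an isothermal atmosphere, density decays like pressure: ρ = ρ₀ exp(−z/H).
z/H = 20700/63500 = 0.32598; exp(−0.32598) = 0.72182.
ρ = 1.19 × 0.72182 = 0.85897 kg/m³.

ρ ≈ 0.859 kg/m³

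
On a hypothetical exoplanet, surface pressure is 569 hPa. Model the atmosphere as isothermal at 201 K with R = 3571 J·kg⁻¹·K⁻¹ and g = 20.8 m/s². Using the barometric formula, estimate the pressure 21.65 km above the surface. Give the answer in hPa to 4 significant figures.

Scale height: H = RT/g = 3571 × 201 / 20.8 = 34508 m.
Barometric formula: P = P₀ exp(−z/H).
z/H = 21650/34508 = 0.62739; exp(−0.62739) = 0.53398.
P = 569 × 0.53398 = 303.83 hPa.

P ≈ 303.8 hPa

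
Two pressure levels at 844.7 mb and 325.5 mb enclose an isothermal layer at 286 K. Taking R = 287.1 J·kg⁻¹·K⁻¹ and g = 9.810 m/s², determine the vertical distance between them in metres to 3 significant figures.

Δz ≈ 7980 m

Hypsometric equation: Δz = (R T̄/g) ln(P₁/P₂).
R T̄/g = 287.1 × 286 / 9.810 = 8370.1 m.
ln(844.7/325.5) = ln(2.5951) = 0.95363.
Δz = 8370.1 × 0.95363 = 7982.0 m.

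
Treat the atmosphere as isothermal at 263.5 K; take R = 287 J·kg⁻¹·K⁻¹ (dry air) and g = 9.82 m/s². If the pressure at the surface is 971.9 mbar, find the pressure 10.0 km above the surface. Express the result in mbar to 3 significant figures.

P ≈ 265 mbar

Scale height: H = RT/g = 287 × 263.5 / 9.82 = 7701.1 m.
Barometric formula: P = P₀ exp(−z/H).
z/H = 10000/7701.1 = 1.2985; exp(−1.2985) = 0.27294.
P = 971.9 × 0.27294 = 265.27 mbar.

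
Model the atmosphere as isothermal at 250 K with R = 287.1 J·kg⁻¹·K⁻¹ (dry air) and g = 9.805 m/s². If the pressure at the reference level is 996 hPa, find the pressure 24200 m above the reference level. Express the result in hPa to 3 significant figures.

P ≈ 36.5 hPa

Scale height: H = RT/g = 287.1 × 250 / 9.805 = 7320.2 m.
Barometric formula: P = P₀ exp(−z/H).
z/H = 24200/7320.2 = 3.3059; exp(−3.3059) = 0.036666.
P = 996 × 0.036666 = 36.519 hPa.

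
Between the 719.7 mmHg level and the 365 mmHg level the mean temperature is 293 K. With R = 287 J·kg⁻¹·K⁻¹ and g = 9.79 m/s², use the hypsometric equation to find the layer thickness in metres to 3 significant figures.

Δz ≈ 5830 m

Hypsometric equation: Δz = (R T̄/g) ln(P₁/P₂).
R T̄/g = 287 × 293 / 9.79 = 8589.5 m.
ln(719.7/365) = ln(1.9718) = 0.67895.
Δz = 8589.5 × 0.67895 = 5831.8 m.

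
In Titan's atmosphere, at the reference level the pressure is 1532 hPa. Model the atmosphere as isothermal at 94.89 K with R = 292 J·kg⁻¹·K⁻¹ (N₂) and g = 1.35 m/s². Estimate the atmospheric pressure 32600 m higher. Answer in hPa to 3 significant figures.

P ≈ 313 hPa

Scale height: H = RT/g = 292 × 94.89 / 1.35 = 20524 m.
Barometric formula: P = P₀ exp(−z/H).
z/H = 32600/20524 = 1.5884; exp(−1.5884) = 0.20425.
P = 1532 × 0.20425 = 312.91 hPa.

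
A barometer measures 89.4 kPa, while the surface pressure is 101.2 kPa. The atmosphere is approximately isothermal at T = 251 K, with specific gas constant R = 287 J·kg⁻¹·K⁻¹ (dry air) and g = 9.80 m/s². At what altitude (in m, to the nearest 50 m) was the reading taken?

z ≈ 900 m

Scale height: H = RT/g = 287 × 251 / 9.80 = 7350.7 m.
Invert the barometric formula: z = H ln(P₀/P).
P₀/P = 101.2/89.4 = 1.1320; ln(1.1320) = 0.12399.
z = 7350.7 × 0.12399 = 911.41 m.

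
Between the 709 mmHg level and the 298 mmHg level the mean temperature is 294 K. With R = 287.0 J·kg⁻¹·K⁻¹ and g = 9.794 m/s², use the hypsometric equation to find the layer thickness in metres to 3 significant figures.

Hypsometric equation: Δz = (R T̄/g) ln(P₁/P₂).
R T̄/g = 287.0 × 294 / 9.794 = 8615.3 m.
ln(709/298) = ln(2.3792) = 0.86676.
Δz = 8615.3 × 0.86676 = 7467.4 m.

Δz ≈ 7470 m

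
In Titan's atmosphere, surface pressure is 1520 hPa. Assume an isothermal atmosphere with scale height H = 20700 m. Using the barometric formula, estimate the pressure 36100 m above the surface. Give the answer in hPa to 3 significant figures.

P ≈ 266 hPa

Barometric formula: P = P₀ exp(−z/H).
z/H = 36100/20700 = 1.7440; exp(−1.7440) = 0.17482.
P = 1520 × 0.17482 = 265.73 hPa.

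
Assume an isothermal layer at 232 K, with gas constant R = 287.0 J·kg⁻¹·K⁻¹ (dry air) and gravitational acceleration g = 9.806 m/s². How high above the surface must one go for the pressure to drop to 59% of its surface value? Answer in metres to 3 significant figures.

z ≈ 3580 m

Scale height: H = RT/g = 287.0 × 232 / 9.806 = 6790.1 m.
Set P/P₀ = exp(−z/H) = 0.59, so z = −H ln(0.59).
−ln(0.59) = 0.52763; z = 6790.1 × 0.52763 = 3582.7 m.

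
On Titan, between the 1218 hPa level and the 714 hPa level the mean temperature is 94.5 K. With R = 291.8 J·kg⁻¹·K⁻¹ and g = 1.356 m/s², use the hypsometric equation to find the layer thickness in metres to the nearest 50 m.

Δz ≈ 10850 m

Hypsometric equation: Δz = (R T̄/g) ln(P₁/P₂).
R T̄/g = 291.8 × 94.5 / 1.356 = 20336 m.
ln(1218/714) = ln(1.7059) = 0.53409.
Δz = 20336 × 0.53409 = 10861 m.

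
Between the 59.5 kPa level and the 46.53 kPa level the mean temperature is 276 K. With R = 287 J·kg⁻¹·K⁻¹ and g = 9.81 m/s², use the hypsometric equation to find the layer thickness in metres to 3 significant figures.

Hypsometric equation: Δz = (R T̄/g) ln(P₁/P₂).
R T̄/g = 287 × 276 / 9.81 = 8074.6 m.
ln(59.5/46.53) = ln(1.2787) = 0.24584.
Δz = 8074.6 × 0.24584 = 1985.1 m.

Δz ≈ 1990 m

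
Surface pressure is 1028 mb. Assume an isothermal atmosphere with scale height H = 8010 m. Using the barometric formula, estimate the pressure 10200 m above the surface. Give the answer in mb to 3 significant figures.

Barometric formula: P = P₀ exp(−z/H).
z/H = 10200/8010.0 = 1.2734; exp(−1.2734) = 0.27988.
P = 1028 × 0.27988 = 287.72 mb.

P ≈ 288 mb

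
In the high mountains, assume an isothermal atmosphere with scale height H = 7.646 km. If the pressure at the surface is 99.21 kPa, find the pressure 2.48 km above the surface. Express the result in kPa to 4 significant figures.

P ≈ 71.73 kPa

Barometric formula: P = P₀ exp(−z/H).
z/H = 2480.0/7646.0 = 0.32435; exp(−0.32435) = 0.72300.
P = 99.21 × 0.72300 = 71.729 kPa.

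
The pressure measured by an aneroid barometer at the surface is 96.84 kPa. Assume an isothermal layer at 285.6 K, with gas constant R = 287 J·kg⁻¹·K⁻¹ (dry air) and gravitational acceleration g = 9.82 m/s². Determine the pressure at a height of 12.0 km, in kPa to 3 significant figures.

Scale height: H = RT/g = 287 × 285.6 / 9.82 = 8347.0 m.
Barometric formula: P = P₀ exp(−z/H).
z/H = 12000/8347.0 = 1.4376; exp(−1.4376) = 0.23750.
P = 96.84 × 0.23750 = 23.000 kPa.

P ≈ 23.0 kPa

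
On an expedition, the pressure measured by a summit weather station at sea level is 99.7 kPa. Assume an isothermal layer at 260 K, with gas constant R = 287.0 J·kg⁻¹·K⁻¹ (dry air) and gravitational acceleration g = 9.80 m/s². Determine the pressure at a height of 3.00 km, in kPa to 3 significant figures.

P ≈ 67.2 kPa

Scale height: H = RT/g = 287.0 × 260 / 9.80 = 7614.3 m.
Barometric formula: P = P₀ exp(−z/H).
z/H = 3000.0/7614.3 = 0.39400; exp(−0.39400) = 0.67435.
P = 99.7 × 0.67435 = 67.233 kPa.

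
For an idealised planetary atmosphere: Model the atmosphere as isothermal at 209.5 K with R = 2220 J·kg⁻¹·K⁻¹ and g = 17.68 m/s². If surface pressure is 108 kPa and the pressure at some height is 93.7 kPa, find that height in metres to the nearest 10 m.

z ≈ 3740 m

Scale height: H = RT/g = 2220 × 209.5 / 17.68 = 26306 m.
Invert the barometric formula: z = H ln(P₀/P).
P₀/P = 108/93.7 = 1.1526; ln(1.1526) = 0.14202.
z = 26306 × 0.14202 = 3736.0 m.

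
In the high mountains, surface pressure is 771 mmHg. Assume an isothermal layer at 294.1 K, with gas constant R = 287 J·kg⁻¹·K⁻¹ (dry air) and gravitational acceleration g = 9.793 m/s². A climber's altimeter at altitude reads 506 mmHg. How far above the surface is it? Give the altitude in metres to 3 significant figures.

z ≈ 3630 m

Scale height: H = RT/g = 287 × 294.1 / 9.793 = 8619.1 m.
Invert the barometric formula: z = H ln(P₀/P).
P₀/P = 771/506 = 1.5237; ln(1.5237) = 0.42114.
z = 8619.1 × 0.42114 = 3629.8 m.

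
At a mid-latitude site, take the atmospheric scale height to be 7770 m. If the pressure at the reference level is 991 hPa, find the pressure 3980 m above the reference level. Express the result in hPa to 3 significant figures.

P ≈ 594 hPa

Barometric formula: P = P₀ exp(−z/H).
z/H = 3980.0/7770.0 = 0.51223; exp(−0.51223) = 0.59916.
P = 991 × 0.59916 = 593.77 hPa.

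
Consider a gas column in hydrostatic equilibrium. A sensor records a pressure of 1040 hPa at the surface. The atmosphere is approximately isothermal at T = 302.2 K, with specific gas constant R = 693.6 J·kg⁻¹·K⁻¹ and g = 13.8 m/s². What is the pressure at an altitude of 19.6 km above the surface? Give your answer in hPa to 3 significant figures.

P ≈ 286 hPa

Scale height: H = RT/g = 693.6 × 302.2 / 13.8 = 15189 m.
Barometric formula: P = P₀ exp(−z/H).
z/H = 19600/15189 = 1.2904; exp(−1.2904) = 0.27516.
P = 1040 × 0.27516 = 286.17 hPa.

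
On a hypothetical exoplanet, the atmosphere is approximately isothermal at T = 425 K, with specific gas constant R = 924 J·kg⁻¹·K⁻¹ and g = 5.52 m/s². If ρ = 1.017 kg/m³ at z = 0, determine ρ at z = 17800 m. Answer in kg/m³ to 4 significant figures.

Scale height: H = RT/g = 924 × 425 / 5.52 = 71141 m.
In an isothermal atmosphere, density decays like pressure: ρ = ρ₀ exp(−z/H).
z/H = 17800/71141 = 0.25021; exp(−0.25021) = 0.77864.
ρ = 1.017 × 0.77864 = 0.79188 kg/m³.

ρ ≈ 0.7919 kg/m³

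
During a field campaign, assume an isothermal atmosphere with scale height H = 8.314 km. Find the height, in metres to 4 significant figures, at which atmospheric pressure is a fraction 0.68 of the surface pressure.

Set P/P₀ = exp(−z/H) = 0.68, so z = −H ln(0.68).
−ln(0.68) = 0.38566; z = 8314.0 × 0.38566 = 3206.4 m.

z ≈ 3206 m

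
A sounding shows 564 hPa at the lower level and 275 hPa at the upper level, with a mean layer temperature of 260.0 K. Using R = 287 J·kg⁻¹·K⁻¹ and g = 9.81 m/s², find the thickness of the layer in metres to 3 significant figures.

Δz ≈ 5460 m

Hypsometric equation: Δz = (R T̄/g) ln(P₁/P₂).
R T̄/g = 287 × 260.0 / 9.81 = 7606.5 m.
ln(564/275) = ln(2.0509) = 0.71828.
Δz = 7606.5 × 0.71828 = 5463.6 m.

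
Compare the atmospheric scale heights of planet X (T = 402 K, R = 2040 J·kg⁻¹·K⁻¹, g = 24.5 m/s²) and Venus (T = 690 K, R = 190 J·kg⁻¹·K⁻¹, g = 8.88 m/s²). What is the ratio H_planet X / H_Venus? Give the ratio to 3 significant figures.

H = RT/g for each body.
H_planet X = 2040 × 402 / 24.5 = 33473 m.
H_Venus = 190 × 690 / 8.88 = 14764 m.
H_planet X/H_Venus = 33473/14764 = 2.2672.

H_planet X/H_Venus ≈ 2.27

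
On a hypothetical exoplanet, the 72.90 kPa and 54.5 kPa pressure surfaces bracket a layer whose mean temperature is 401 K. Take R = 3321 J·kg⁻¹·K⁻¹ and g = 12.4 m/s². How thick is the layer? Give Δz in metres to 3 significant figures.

Δz ≈ 31200 m

Hypsometric equation: Δz = (R T̄/g) ln(P₁/P₂).
R T̄/g = 3321 × 401 / 12.4 = 107400 m.
ln(72.90/54.5) = ln(1.3376) = 0.29088.
Δz = 107400 × 0.29088 = 31241 m.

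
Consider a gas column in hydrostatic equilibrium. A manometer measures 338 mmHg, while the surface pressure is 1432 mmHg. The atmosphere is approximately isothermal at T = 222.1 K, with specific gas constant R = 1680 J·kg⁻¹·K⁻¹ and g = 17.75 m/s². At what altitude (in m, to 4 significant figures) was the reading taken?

z ≈ 30350 m

Scale height: H = RT/g = 1680 × 222.1 / 17.75 = 21021 m.
Invert the barometric formula: z = H ln(P₀/P).
P₀/P = 1432/338 = 4.2367; ln(4.2367) = 1.4438.
z = 21021 × 1.4438 = 30350 m.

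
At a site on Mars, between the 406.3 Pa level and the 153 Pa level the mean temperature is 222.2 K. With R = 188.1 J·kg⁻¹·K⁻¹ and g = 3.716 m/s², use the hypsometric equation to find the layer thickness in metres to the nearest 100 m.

Δz ≈ 11000 m

Hypsometric equation: Δz = (R T̄/g) ln(P₁/P₂).
R T̄/g = 188.1 × 222.2 / 3.716 = 11248 m.
ln(406.3/153) = ln(2.6556) = 0.97667.
Δz = 11248 × 0.97667 = 10986 m.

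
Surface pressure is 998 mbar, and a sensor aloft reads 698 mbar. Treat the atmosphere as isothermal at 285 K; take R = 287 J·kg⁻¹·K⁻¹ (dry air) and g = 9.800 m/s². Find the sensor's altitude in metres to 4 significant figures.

z ≈ 2984 m

Scale height: H = RT/g = 287 × 285 / 9.800 = 8346.4 m.
Invert the barometric formula: z = H ln(P₀/P).
P₀/P = 998/698 = 1.4298; ln(1.4298) = 0.35753.
z = 8346.4 × 0.35753 = 2984.1 m.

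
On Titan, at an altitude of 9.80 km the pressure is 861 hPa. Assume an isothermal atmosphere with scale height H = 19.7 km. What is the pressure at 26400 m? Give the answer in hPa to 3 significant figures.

Between two levels, P₂ = P₁ exp(−Δz/H) with Δz = z₂ − z₁.
Δz = 26400 − 9800.0 = 16600 m; Δz/H = 16600/19700 = 0.84264.
P₂ = 861 × exp(−0.84264) = 861 × 0.43057 = 370.72 hPa.

P ≈ 371 hPa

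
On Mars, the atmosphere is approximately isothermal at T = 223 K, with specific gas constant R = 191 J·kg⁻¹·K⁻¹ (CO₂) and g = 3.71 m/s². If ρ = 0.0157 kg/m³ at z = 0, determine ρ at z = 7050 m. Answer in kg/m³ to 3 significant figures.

Scale height: H = RT/g = 191 × 223 / 3.71 = 11481 m.
In an isothermal atmosphere, density decays like pressure: ρ = ρ₀ exp(−z/H).
z/H = 7050.0/11481 = 0.61406; exp(−0.61406) = 0.54115.
ρ = 0.0157 × 0.54115 = 0.0084961 kg/m³.

ρ ≈ 0.00850 kg/m³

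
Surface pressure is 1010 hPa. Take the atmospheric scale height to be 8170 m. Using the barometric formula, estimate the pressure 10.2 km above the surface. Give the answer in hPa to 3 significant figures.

Barometric formula: P = P₀ exp(−z/H).
z/H = 10200/8170.0 = 1.2485; exp(−1.2485) = 0.28693.
P = 1010 × 0.28693 = 289.80 hPa.

P ≈ 290 hPa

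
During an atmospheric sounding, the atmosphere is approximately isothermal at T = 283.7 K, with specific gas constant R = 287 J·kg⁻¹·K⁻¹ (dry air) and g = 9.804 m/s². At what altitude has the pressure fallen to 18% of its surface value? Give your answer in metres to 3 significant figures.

z ≈ 14200 m

Scale height: H = RT/g = 287 × 283.7 / 9.804 = 8305.0 m.
Set P/P₀ = exp(−z/H) = 0.18, so z = −H ln(0.18).
−ln(0.18) = 1.7148; z = 8305.0 × 1.7148 = 14241 m.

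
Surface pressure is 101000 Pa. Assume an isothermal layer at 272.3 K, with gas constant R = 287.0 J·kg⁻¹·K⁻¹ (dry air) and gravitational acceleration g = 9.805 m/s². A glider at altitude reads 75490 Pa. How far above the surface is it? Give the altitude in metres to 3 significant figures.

z ≈ 2320 m

Scale height: H = RT/g = 287.0 × 272.3 / 9.805 = 7970.4 m.
Invert the barometric formula: z = H ln(P₀/P).
P₀/P = 101000/75490 = 1.3379; ln(1.3379) = 0.29110.
z = 7970.4 × 0.29110 = 2320.2 m.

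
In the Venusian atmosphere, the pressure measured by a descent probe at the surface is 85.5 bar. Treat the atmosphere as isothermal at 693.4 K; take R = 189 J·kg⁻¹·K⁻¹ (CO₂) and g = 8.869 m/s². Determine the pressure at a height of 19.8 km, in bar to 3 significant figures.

Scale height: H = RT/g = 189 × 693.4 / 8.869 = 14776 m.
Barometric formula: P = P₀ exp(−z/H).
z/H = 19800/14776 = 1.3400; exp(−1.3400) = 0.26185.
P = 85.5 × 0.26185 = 22.388 bar.

P ≈ 22.4 bar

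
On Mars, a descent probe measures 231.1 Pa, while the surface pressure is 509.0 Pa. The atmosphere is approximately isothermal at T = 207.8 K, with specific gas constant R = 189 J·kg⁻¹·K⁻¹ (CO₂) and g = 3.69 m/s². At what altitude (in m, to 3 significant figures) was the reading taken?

z ≈ 8400 m

Scale height: H = RT/g = 189 × 207.8 / 3.69 = 10643 m.
Invert the barometric formula: z = H ln(P₀/P).
P₀/P = 509.0/231.1 = 2.2025; ln(2.2025) = 0.78959.
z = 10643 × 0.78959 = 8403.6 m.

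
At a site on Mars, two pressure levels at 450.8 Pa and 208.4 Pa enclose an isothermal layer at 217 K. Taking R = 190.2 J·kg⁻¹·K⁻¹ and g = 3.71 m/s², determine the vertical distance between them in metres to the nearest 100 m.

Δz ≈ 8600 m

Hypsometric equation: Δz = (R T̄/g) ln(P₁/P₂).
R T̄/g = 190.2 × 217 / 3.71 = 11125 m.
ln(450.8/208.4) = ln(2.1631) = 0.77154.
Δz = 11125 × 0.77154 = 8583.4 m.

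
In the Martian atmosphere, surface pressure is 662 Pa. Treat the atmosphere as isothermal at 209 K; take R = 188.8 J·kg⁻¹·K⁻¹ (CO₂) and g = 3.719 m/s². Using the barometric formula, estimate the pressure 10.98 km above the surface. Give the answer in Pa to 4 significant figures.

Scale height: H = RT/g = 188.8 × 209 / 3.719 = 10610 m.
Barometric formula: P = P₀ exp(−z/H).
z/H = 10980/10610 = 1.0349; exp(−1.0349) = 0.35526.
P = 662 × 0.35526 = 235.18 Pa.

P ≈ 235.2 Pa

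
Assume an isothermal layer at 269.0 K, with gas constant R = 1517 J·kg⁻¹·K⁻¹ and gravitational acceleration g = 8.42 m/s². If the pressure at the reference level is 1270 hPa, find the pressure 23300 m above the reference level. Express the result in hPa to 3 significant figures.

P ≈ 785 hPa

Scale height: H = RT/g = 1517 × 269.0 / 8.42 = 48465 m.
Barometric formula: P = P₀ exp(−z/H).
z/H = 23300/48465 = 0.48076; exp(−0.48076) = 0.61831.
P = 1270 × 0.61831 = 785.25 hPa.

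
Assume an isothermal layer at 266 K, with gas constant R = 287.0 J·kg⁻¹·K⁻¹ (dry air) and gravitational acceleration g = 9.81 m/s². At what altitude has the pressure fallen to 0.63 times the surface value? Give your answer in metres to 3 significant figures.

Scale height: H = RT/g = 287.0 × 266 / 9.81 = 7782.1 m.
Set P/P₀ = exp(−z/H) = 0.63, so z = −H ln(0.63).
−ln(0.63) = 0.46204; z = 7782.1 × 0.46204 = 3595.6 m.

z ≈ 3600 m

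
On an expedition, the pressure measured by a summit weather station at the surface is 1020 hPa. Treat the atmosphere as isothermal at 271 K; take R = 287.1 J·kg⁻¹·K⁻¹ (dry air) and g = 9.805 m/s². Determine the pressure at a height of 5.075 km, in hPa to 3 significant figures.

P ≈ 538 hPa

Scale height: H = RT/g = 287.1 × 271 / 9.805 = 7935.1 m.
Barometric formula: P = P₀ exp(−z/H).
z/H = 5075.0/7935.1 = 0.63956; exp(−0.63956) = 0.52752.
P = 1020 × 0.52752 = 538.07 hPa.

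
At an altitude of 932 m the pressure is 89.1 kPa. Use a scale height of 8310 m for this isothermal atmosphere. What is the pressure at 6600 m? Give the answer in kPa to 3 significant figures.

P ≈ 45.0 kPa

Between two levels, P₂ = P₁ exp(−Δz/H) with Δz = z₂ − z₁.
Δz = 6600.0 − 932.00 = 5668.0 m; Δz/H = 5668.0/8310.0 = 0.68207.
P₂ = 89.1 × exp(−0.68207) = 89.1 × 0.50557 = 45.046 kPa.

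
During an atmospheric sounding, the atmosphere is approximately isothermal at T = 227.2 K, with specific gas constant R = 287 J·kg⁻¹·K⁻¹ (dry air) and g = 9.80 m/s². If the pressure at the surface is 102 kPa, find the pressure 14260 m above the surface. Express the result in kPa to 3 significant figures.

P ≈ 12.0 kPa

Scale height: H = RT/g = 287 × 227.2 / 9.80 = 6653.7 m.
Barometric formula: P = P₀ exp(−z/H).
z/H = 14260/6653.7 = 2.1432; exp(−2.1432) = 0.11728.
P = 102 × 0.11728 = 11.963 kPa.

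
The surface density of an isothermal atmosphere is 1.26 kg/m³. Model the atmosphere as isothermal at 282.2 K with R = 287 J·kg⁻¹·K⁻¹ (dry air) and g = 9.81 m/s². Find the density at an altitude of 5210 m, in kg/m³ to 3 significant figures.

Scale height: H = RT/g = 287 × 282.2 / 9.81 = 8256.0 m.
In an isothermal atmosphere, density decays like pressure: ρ = ρ₀ exp(−z/H).
z/H = 5210.0/8256.0 = 0.63106; exp(−0.63106) = 0.53203.
ρ = 1.26 × 0.53203 = 0.67036 kg/m³.

ρ ≈ 0.670 kg/m³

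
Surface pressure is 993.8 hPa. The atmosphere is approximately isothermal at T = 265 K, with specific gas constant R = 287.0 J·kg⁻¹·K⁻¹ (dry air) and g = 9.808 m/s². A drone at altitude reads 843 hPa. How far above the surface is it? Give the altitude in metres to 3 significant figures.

Scale height: H = RT/g = 287.0 × 265 / 9.808 = 7754.4 m.
Invert the barometric formula: z = H ln(P₀/P).
P₀/P = 993.8/843 = 1.1789; ln(1.1789) = 0.16458.
z = 7754.4 × 0.16458 = 1276.2 m.

z ≈ 1280 m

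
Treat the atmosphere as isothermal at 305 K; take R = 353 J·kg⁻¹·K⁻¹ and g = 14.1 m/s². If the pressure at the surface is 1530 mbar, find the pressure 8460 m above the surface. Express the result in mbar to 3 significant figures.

P ≈ 505 mbar

Scale height: H = RT/g = 353 × 305 / 14.1 = 7635.8 m.
Barometric formula: P = P₀ exp(−z/H).
z/H = 8460.0/7635.8 = 1.1079; exp(−1.1079) = 0.33025.
P = 1530 × 0.33025 = 505.28 mbar.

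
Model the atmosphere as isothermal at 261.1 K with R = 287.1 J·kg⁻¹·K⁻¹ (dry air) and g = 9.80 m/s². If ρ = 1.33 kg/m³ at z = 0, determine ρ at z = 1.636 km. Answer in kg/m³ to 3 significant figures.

Scale height: H = RT/g = 287.1 × 261.1 / 9.80 = 7649.2 m.
In an isothermal atmosphere, density decays like pressure: ρ = ρ₀ exp(−z/H).
z/H = 1636.0/7649.2 = 0.21388; exp(−0.21388) = 0.80745.
ρ = 1.33 × 0.80745 = 1.0739 kg/m³.

ρ ≈ 1.07 kg/m³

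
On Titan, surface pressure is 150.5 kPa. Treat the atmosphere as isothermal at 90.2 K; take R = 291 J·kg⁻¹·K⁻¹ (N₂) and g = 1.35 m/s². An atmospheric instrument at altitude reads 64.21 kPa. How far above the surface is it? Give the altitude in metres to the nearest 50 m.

z ≈ 16550 m

Scale height: H = RT/g = 291 × 90.2 / 1.35 = 19443 m.
Invert the barometric formula: z = H ln(P₀/P).
P₀/P = 150.5/64.21 = 2.3439; ln(2.3439) = 0.85182.
z = 19443 × 0.85182 = 16562 m.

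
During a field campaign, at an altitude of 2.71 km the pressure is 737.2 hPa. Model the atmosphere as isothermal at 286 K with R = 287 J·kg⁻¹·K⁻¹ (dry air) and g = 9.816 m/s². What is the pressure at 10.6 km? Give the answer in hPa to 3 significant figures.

P ≈ 287 hPa

Scale height: H = RT/g = 287 × 286 / 9.816 = 8362.1 m.
Between two levels, P₂ = P₁ exp(−Δz/H) with Δz = z₂ − z₁.
Δz = 10600 − 2710.0 = 7890.0 m; Δz/H = 7890.0/8362.1 = 0.94354.
P₂ = 737.2 × exp(−0.94354) = 737.2 × 0.38925 = 286.96 hPa.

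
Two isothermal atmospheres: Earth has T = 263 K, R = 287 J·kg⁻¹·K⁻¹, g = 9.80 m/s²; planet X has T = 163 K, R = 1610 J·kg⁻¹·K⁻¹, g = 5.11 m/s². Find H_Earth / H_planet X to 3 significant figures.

H_Earth/H_planet X ≈ 0.150

H = RT/g for each body.
H_Earth = 287 × 263 / 9.80 = 7702.1 m.
H_planet X = 1610 × 163 / 5.11 = 51356 m.
H_Earth/H_planet X = 7702.1/51356 = 0.14997.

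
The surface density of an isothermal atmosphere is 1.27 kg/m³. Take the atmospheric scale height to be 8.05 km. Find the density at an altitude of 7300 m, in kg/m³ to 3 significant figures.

ρ ≈ 0.513 kg/m³

In an isothermal atmosphere, density decays like pressure: ρ = ρ₀ exp(−z/H).
z/H = 7300.0/8050.0 = 0.90683; exp(−0.90683) = 0.40380.
ρ = 1.27 × 0.40380 = 0.51283 kg/m³.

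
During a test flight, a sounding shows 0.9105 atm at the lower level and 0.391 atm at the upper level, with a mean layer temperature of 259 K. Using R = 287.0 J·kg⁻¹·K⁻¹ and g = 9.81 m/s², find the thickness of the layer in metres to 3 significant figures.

Hypsometric equation: Δz = (R T̄/g) ln(P₁/P₂).
R T̄/g = 287.0 × 259 / 9.81 = 7577.3 m.
ln(0.9105/0.391) = ln(2.3286) = 0.84527.
Δz = 7577.3 × 0.84527 = 6404.9 m.

Δz ≈ 6400 m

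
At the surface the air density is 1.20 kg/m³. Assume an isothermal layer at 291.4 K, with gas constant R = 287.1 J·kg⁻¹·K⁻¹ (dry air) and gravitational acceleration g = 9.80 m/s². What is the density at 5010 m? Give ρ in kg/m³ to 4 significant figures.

ρ ≈ 0.6673 kg/m³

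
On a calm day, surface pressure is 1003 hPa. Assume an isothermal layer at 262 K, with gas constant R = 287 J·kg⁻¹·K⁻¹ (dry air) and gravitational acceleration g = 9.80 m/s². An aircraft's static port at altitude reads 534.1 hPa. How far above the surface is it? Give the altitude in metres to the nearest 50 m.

Scale height: H = RT/g = 287 × 262 / 9.80 = 7672.9 m.
Invert the barometric formula: z = H ln(P₀/P).
P₀/P = 1003/534.1 = 1.8779; ln(1.8779) = 0.63015.
z = 7672.9 × 0.63015 = 4835.1 m.

z ≈ 4850 m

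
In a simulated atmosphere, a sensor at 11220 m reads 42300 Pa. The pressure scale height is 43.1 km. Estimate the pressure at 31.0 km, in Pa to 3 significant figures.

Between two levels, P₂ = P₁ exp(−Δz/H) with Δz = z₂ − z₁.
Δz = 31000 − 11220 = 19780 m; Δz/H = 19780/43100 = 0.45893.
P₂ = 42300 × exp(−0.45893) = 42300 × 0.63196 = 26732 Pa.

P ≈ 26700 Pa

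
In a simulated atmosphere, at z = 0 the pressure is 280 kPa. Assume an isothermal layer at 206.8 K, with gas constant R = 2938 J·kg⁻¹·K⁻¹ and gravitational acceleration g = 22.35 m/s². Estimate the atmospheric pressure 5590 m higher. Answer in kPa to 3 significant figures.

P ≈ 228 kPa

Scale height: H = RT/g = 2938 × 206.8 / 22.35 = 27185 m.
Barometric formula: P = P₀ exp(−z/H).
z/H = 5590.0/27185 = 0.20563; exp(−0.20563) = 0.81413.
P = 280 × 0.81413 = 227.96 kPa.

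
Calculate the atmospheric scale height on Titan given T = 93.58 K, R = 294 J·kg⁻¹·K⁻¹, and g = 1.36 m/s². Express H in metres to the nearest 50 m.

The scale height of an isothermal atmosphere is H = RT/g.
H = 294 × 93.58 / 1.36 = 27513/1.36 = 20230 m.

H ≈ 20250 m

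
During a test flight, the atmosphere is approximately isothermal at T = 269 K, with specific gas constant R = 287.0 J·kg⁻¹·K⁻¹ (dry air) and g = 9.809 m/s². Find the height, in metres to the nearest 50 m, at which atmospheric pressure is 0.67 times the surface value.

z ≈ 3150 m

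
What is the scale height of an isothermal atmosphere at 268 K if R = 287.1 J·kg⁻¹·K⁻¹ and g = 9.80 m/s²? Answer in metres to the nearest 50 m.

H ≈ 7850 m

The scale height of an isothermal atmosphere is H = RT/g.
H = 287.1 × 268 / 9.80 = 76943/9.80 = 7851.3 m.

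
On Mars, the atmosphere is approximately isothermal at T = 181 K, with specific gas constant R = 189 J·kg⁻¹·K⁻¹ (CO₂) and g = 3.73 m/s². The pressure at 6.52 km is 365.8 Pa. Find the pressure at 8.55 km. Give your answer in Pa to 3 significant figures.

P ≈ 293 Pa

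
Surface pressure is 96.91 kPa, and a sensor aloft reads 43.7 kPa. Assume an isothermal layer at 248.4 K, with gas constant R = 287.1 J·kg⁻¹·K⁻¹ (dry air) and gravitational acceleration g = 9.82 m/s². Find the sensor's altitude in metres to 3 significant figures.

z ≈ 5780 m

Scale height: H = RT/g = 287.1 × 248.4 / 9.82 = 7262.3 m.
Invert the barometric formula: z = H ln(P₀/P).
P₀/P = 96.91/43.7 = 2.2176; ln(2.2176) = 0.79643.
z = 7262.3 × 0.79643 = 5783.9 m.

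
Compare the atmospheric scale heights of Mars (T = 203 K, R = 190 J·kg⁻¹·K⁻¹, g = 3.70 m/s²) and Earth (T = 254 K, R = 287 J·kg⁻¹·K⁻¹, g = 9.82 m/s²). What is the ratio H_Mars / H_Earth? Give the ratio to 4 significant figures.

H = RT/g for each body.
H_Mars = 190 × 203 / 3.70 = 10424 m.
H_Earth = 287 × 254 / 9.82 = 7423.4 m.
H_Mars/H_Earth = 10424/7423.4 = 1.4042.

H_Mars/H_Earth ≈ 1.404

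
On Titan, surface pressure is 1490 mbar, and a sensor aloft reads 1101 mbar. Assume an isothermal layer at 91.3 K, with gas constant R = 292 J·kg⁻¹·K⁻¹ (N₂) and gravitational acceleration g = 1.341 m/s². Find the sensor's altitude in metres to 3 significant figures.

z ≈ 6010 m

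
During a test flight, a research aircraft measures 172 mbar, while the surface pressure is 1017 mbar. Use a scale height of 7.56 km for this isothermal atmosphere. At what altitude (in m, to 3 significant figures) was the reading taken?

Invert the barometric formula: z = H ln(P₀/P).
P₀/P = 1017/172 = 5.9128; ln(5.9128) = 1.7771.
z = 7560.0 × 1.7771 = 13435 m.

z ≈ 13400 m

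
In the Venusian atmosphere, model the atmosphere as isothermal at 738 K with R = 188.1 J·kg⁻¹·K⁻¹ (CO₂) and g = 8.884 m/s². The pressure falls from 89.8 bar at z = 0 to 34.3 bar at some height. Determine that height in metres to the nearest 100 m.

Scale height: H = RT/g = 188.1 × 738 / 8.884 = 15626 m.
Invert the barometric formula: z = H ln(P₀/P).
P₀/P = 89.8/34.3 = 2.6181; ln(2.6181) = 0.96245.
z = 15626 × 0.96245 = 15039 m.

z ≈ 15000 m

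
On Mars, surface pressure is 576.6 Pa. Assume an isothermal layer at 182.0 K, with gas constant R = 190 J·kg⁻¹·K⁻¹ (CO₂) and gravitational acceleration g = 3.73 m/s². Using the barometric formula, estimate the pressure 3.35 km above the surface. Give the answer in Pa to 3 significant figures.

Scale height: H = RT/g = 190 × 182.0 / 3.73 = 9270.8 m.
Barometric formula: P = P₀ exp(−z/H).
z/H = 3350.0/9270.8 = 0.36135; exp(−0.36135) = 0.69674.
P = 576.6 × 0.69674 = 401.74 Pa.

P ≈ 402 Pa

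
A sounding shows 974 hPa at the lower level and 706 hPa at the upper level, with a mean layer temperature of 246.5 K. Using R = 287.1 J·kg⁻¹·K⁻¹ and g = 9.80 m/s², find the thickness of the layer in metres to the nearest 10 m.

Δz ≈ 2320 m

Hypsometric equation: Δz = (R T̄/g) ln(P₁/P₂).
R T̄/g = 287.1 × 246.5 / 9.80 = 7221.4 m.
ln(974/706) = ln(1.3796) = 0.32179.
Δz = 7221.4 × 0.32179 = 2323.8 m.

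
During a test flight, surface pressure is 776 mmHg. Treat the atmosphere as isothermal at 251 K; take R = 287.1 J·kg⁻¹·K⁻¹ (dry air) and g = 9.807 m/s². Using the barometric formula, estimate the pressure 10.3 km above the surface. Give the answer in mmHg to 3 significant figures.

Scale height: H = RT/g = 287.1 × 251 / 9.807 = 7348.0 m.
Barometric formula: P = P₀ exp(−z/H).
z/H = 10300/7348.0 = 1.4017; exp(−1.4017) = 0.24618.
P = 776 × 0.24618 = 191.04 mmHg.

P ≈ 191 mmHg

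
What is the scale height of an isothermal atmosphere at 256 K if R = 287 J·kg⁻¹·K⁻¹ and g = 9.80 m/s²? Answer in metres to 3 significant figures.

The scale height of an isothermal atmosphere is H = RT/g.
H = 287 × 256 / 9.80 = 73472/9.80 = 7497.1 m.

H ≈ 7500 m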